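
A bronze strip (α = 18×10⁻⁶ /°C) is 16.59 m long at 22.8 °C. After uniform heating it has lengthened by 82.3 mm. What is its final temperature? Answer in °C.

ΔL = αL₀ΔT ⇒ ΔT = ΔL / (αL₀)
ΔT = 82.3×10⁻³ m / (18×10⁻⁶ × 16.59 m) = 275.60 K
T = 22.8 + 275.60 = 298.40 °C

T = 298 °C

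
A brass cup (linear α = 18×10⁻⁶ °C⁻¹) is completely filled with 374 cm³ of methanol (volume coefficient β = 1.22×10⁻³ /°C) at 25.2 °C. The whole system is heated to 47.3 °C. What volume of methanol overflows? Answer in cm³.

9.64 cm³

The cup also expands: β_container ≈ 3α = 5.4×10⁻⁵ /K
Net overflow = V₀(β_liq − 3α_cont)ΔT
β − 3α = 1.22×10⁻³ − 5.4×10⁻⁵ = 1.166×10⁻³ /K; ΔT = 22.1 K
ΔV = 374 × 1.166×10⁻³ × 22.1 = 9.64 cm³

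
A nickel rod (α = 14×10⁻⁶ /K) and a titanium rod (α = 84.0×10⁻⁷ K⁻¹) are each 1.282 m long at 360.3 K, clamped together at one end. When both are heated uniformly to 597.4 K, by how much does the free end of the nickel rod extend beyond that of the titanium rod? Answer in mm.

1.70 mm

ΔT = 237.1 K
nickel: ΔL = 14×10⁻⁶ × 1.282 m × 237.1 = 4.2555×10⁻³ m = 4.2555 mm
titanium: ΔL = 84.0×10⁻⁷ × 1.282 m × 237.1 = 2.5533×10⁻³ m = 2.5533 mm
difference = 4.2555 − 2.5533 = 1.7022 mm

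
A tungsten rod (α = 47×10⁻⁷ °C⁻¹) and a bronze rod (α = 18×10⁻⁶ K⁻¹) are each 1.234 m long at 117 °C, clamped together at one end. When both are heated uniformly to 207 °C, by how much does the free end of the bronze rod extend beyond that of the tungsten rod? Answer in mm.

1.48 mm

ΔT = 90 K
tungsten: ΔL = 47×10⁻⁷ × 1.234 m × 90 = 5.2198×10⁻⁴ m = 0.52198 mm
bronze: ΔL = 18×10⁻⁶ × 1.234 m × 90 = 1.9991×10⁻³ m = 1.9991 mm
difference = 1.9991 − 0.52198 = 1.47712 mm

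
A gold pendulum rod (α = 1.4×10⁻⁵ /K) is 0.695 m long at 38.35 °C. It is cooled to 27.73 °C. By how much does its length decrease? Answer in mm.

|ΔT| = |27.73 − 38.35| = 10.62 K
ΔL = αL₀ΔT = (1.4×10⁻⁵)(0.695)(10.62) = 1.03×10⁻⁴ m

ΔL = 0.103 mm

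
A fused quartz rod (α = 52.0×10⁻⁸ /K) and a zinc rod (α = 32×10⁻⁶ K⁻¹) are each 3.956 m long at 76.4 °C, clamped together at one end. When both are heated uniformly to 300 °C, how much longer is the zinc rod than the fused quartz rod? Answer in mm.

ΔT = 223.6 K
fused quartz: ΔL = 52.0×10⁻⁸ × 3.956 m × 223.6 = 4.5997×10⁻⁴ m = 0.45997 mm
zinc: ΔL = 32×10⁻⁶ × 3.956 m × 223.6 = 2.8306×10⁻² m = 28.306 mm
difference = 28.306 − 0.45997 = 27.84603 mm

27.8 mm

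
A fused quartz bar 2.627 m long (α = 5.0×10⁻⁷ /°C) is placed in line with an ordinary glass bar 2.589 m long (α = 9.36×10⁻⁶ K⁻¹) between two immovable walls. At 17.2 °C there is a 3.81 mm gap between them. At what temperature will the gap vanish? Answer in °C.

T = 166 °C

α₁L₁ = 1.3135×10⁻⁶ m/K, α₂L₂ = 2.423304×10⁻⁵ m/K → total 2.554654×10⁻⁵ m/K
ΔT = g/(α₁L₁+α₂L₂) = 3.81×10⁻³ / 2.554654×10⁻⁵ = 149.14 K
T = 17.2 + 149.14 = 166.34 °C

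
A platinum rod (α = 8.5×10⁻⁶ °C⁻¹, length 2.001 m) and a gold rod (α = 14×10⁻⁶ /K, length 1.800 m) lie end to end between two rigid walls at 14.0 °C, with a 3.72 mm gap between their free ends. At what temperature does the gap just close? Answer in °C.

T = 102 °C

Gap closes when ΔL₁ + ΔL₂ = 3.72 mm = 3.72×10⁻³ m
(α₁L₁ + α₂L₂)ΔT = g
α₁L₁ + α₂L₂ = 8.5×10⁻⁶×2.001 + 14×10⁻⁶×1.800 = 4.22085×10⁻⁵ m/K
ΔT = 3.72×10⁻³ / 4.22085×10⁻⁵ = 88.13 K
T = 14.0 + 88.13 = 102.13 °C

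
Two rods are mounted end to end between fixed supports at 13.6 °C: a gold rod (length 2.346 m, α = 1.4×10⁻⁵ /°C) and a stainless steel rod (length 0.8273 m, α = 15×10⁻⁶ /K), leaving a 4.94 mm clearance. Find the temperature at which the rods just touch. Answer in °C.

T = 123 °C

Gap closes when ΔL₁ + ΔL₂ = 4.94 mm = 4.94×10⁻³ m
(α₁L₁ + α₂L₂)ΔT = g
α₁L₁ + α₂L₂ = 1.4×10⁻⁵×2.346 + 15×10⁻⁶×0.8273 = 4.52535×10⁻⁵ m/K
ΔT = 4.94×10⁻³ / 4.52535×10⁻⁵ = 109.16 K
T = 13.6 + 109.16 = 122.76 °C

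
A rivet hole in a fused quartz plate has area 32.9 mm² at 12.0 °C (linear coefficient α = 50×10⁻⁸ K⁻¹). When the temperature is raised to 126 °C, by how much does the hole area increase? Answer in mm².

Area coefficient ≈ 2α; |ΔT| = 114.0 K
ΔA = 2αA₀ΔT = 2(50×10⁻⁸)(32.9)(114.0) = 3.75×10⁻³ mm²

ΔA = 0.00375 mm²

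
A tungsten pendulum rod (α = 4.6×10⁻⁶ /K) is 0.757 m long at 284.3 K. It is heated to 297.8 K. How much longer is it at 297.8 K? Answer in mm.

ΔL = 0.0470 mm

|ΔT| = |297.8 − 284.3| = 13.5 K
ΔL = αL₀ΔT = (4.6×10⁻⁶)(0.757)(13.5) = 4.70×10⁻⁵ m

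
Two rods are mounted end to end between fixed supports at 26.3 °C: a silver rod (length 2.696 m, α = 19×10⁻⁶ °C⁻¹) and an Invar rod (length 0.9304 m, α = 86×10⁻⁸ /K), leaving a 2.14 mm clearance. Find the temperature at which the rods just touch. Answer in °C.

T = 67.4 °C

α₁L₁ = 5.1224×10⁻⁵ m/K, α₂L₂ = 8.00144×10⁻⁷ m/K → total 5.2024144×10⁻⁵ m/K
ΔT = g/(α₁L₁+α₂L₂) = 2.14×10⁻³ / 5.2024144×10⁻⁵ = 41.135 K
T = 26.3 + 41.135 = 67.435 °C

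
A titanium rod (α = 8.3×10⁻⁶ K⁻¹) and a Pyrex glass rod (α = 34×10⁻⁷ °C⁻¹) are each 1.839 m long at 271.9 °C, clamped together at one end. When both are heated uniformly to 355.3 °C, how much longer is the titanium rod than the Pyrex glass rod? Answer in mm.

0.752 mm

ΔT = 83.4 K
titanium: ΔL = 8.3×10⁻⁶ × 1.839 m × 83.4 = 1.2730×10⁻³ m = 1.2730 mm
Pyrex glass: ΔL = 34×10⁻⁷ × 1.839 m × 83.4 = 5.2147×10⁻⁴ m = 0.52147 mm
difference = 1.2730 − 0.52147 = 0.75153 mm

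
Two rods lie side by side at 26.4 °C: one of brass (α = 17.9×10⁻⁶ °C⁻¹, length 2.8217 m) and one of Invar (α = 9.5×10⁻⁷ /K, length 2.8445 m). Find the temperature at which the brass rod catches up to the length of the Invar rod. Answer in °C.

Equal length when α₁L₁ΔT − α₂L₂ΔT = L₂ − L₁ = 2.28×10⁻² m
α₁L₁ = 5.050843×10⁻⁵, α₂L₂ = 2.702275×10⁻⁶ → Δ(αL) = 4.7806155×10⁻⁵ m/K
ΔT = 2.28×10⁻² / 4.7806155×10⁻⁵ = 476.926 K, so T = 26.4 + 476.926 = 503.326 °C

T = 503.3 °C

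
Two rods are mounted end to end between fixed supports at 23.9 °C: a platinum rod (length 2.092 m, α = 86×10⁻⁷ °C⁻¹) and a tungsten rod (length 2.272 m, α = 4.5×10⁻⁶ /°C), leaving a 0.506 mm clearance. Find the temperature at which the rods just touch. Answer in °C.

α₁L₁ = 1.79912×10⁻⁵ m/K, α₂L₂ = 1.0224×10⁻⁵ m/K → total 2.82152×10⁻⁵ m/K
ΔT = g/(α₁L₁+α₂L₂) = 5.06×10⁻⁴ / 2.82152×10⁻⁵ = 17.934 K
T = 23.9 + 17.934 = 41.834 °C

T = 41.8 °C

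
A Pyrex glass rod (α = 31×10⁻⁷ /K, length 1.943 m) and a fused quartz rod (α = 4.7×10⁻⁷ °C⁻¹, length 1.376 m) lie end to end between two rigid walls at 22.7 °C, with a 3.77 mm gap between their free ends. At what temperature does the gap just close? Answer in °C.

α₁L₁ = 6.0233×10⁻⁶ m/K, α₂L₂ = 6.4672×10⁻⁷ m/K → total 6.67002×10⁻⁶ m/K
ΔT = g/(α₁L₁+α₂L₂) = 3.77×10⁻³ / 6.67002×10⁻⁶ = 565.22 K
T = 22.7 + 565.22 = 587.92 °C

T = 588 °C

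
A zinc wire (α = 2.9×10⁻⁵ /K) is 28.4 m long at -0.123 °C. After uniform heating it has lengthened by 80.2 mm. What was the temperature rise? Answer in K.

ΔT = 97.4 K

ΔL = αL₀ΔT ⇒ ΔT = ΔL / (αL₀)
ΔT = 80.2×10⁻³ m / (2.9×10⁻⁵ × 28.4 m) = 97.377 K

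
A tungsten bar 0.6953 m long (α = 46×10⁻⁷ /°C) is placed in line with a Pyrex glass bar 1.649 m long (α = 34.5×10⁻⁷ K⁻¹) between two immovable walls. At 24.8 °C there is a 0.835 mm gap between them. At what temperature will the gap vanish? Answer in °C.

α₁L₁ = 3.19838×10⁻⁶ m/K, α₂L₂ = 5.68905×10⁻⁶ m/K → total 8.88743×10⁻⁶ m/K
ΔT = g/(α₁L₁+α₂L₂) = 8.35×10⁻⁴ / 8.88743×10⁻⁶ = 93.95 K
T = 24.8 + 93.95 = 118.75 °C

T = 119 °C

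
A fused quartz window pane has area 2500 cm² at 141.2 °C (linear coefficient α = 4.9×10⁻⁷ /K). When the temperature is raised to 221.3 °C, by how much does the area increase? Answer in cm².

ΔA = 0.196 cm²

Area coefficient ≈ 2α; |ΔT| = 80.1 K
ΔA = 2αA₀ΔT = 2(4.9×10⁻⁷)(2500)(80.1) = 0.196 cm²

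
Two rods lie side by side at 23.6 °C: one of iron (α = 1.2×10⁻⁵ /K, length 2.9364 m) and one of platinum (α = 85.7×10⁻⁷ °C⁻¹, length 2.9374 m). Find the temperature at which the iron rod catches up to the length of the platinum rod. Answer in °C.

T = 123.0 °C

Equal length when α₁L₁ΔT − α₂L₂ΔT = L₂ − L₁ = 1.00×10⁻³ m
α₁L₁ = 3.52368×10⁻⁵, α₂L₂ = 2.5173518×10⁻⁵ → Δ(αL) = 1.0063282×10⁻⁵ m/K
ΔT = 1.00×10⁻³ / 1.0063282×10⁻⁵ = 99.371 K, so T = 23.6 + 99.371 = 122.971 °C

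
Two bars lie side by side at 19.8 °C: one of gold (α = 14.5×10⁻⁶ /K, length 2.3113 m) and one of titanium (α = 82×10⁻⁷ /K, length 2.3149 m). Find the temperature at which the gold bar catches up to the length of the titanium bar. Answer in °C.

Equal length when α₁L₁ΔT − α₂L₂ΔT = L₂ − L₁ = 3.60×10⁻³ m
α₁L₁ = 3.351385×10⁻⁵, α₂L₂ = 1.898218×10⁻⁵ → Δ(αL) = 1.453167×10⁻⁵ m/K
ΔT = 3.60×10⁻³ / 1.453167×10⁻⁵ = 247.735 K, so T = 19.8 + 247.735 = 267.535 °C

T = 267.5 °C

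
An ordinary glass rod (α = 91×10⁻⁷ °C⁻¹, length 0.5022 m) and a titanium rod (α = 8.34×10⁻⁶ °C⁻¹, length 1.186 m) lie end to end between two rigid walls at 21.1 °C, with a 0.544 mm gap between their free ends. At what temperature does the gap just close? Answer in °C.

Gap closes when ΔL₁ + ΔL₂ = 0.544 mm = 5.44×10⁻⁴ m
(α₁L₁ + α₂L₂)ΔT = g
α₁L₁ + α₂L₂ = 91×10⁻⁷×0.5022 + 8.34×10⁻⁶×1.186 = 1.446126×10⁻⁵ m/K
ΔT = 5.44×10⁻⁴ / 1.446126×10⁻⁵ = 37.618 K
T = 21.1 + 37.618 = 58.718 °C

T = 58.7 °C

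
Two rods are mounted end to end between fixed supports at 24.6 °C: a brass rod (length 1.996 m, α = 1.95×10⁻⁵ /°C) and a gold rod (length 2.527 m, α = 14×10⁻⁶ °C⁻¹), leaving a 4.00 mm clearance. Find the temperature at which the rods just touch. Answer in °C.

T = 78.4 °C

Gap closes when ΔL₁ + ΔL₂ = 4.00 mm = 4.00×10⁻³ m
(α₁L₁ + α₂L₂)ΔT = g
α₁L₁ + α₂L₂ = 1.95×10⁻⁵×1.996 + 14×10⁻⁶×2.527 = 7.43×10⁻⁵ m/K
ΔT = 4.00×10⁻³ / 7.43×10⁻⁵ = 53.836 K
T = 24.6 + 53.836 = 78.436 °C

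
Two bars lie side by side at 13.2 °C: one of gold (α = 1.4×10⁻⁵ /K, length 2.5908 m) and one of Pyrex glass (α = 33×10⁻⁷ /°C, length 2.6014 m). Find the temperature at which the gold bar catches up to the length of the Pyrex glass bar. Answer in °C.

Equal length when α₁L₁ΔT − α₂L₂ΔT = L₂ − L₁ = 1.06×10⁻² m
α₁L₁ = 3.62712×10⁻⁵, α₂L₂ = 8.58462×10⁻⁶ → Δ(αL) = 2.768658×10⁻⁵ m/K
ΔT = 1.06×10⁻² / 2.768658×10⁻⁵ = 382.857 K, so T = 13.2 + 382.857 = 396.057 °C

T = 396.1 °C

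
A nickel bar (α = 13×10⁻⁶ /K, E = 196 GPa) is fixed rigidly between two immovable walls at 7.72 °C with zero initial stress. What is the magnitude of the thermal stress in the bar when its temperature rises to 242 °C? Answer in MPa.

σ = 597 MPa

Fully constrained: the free strain ε = αΔT is blocked, so σ = Eε = EαΔT.
|ΔT| = 234.28 K
σ = 196×10⁹ × 13×10⁻⁶ × 234.28 = 5.97×10⁸ Pa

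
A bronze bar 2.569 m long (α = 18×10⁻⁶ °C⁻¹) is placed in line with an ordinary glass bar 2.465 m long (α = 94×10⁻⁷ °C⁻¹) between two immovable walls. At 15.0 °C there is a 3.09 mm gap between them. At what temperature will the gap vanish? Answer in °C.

α₁L₁ = 4.6242×10⁻⁵ m/K, α₂L₂ = 2.3171×10⁻⁵ m/K → total 6.9413×10⁻⁵ m/K
ΔT = g/(α₁L₁+α₂L₂) = 3.09×10⁻³ / 6.9413×10⁻⁵ = 44.516 K
T = 15.0 + 44.516 = 59.516 °C

T = 59.5 °C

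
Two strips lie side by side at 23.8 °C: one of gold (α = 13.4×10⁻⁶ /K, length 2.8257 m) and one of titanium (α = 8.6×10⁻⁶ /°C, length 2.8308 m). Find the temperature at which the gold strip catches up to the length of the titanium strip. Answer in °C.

Equal length when α₁L₁ΔT − α₂L₂ΔT = L₂ − L₁ = 5.10×10⁻³ m
α₁L₁ = 3.786438×10⁻⁵, α₂L₂ = 2.434488×10⁻⁵ → Δ(αL) = 1.35195×10⁻⁵ m/K
ΔT = 5.10×10⁻³ / 1.35195×10⁻⁵ = 377.233 K, so T = 23.8 + 377.233 = 401.033 °C

T = 401.0 °C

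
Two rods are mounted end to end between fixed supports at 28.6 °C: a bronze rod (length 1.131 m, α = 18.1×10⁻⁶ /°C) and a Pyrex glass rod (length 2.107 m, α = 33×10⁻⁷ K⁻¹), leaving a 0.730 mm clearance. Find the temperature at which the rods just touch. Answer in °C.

T = 55.2 °C

α₁L₁ = 2.04711×10⁻⁵ m/K, α₂L₂ = 6.9531×10⁻⁶ m/K → total 2.74242×10⁻⁵ m/K
ΔT = g/(α₁L₁+α₂L₂) = 7.30×10⁻⁴ / 2.74242×10⁻⁵ = 26.619 K
T = 28.6 + 26.619 = 55.219 °C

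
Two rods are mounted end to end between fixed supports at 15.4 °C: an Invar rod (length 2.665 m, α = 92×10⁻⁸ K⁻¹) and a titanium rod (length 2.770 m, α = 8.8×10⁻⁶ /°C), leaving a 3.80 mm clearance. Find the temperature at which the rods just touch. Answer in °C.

α₁L₁ = 2.4518×10⁻⁶ m/K, α₂L₂ = 2.4376×10⁻⁵ m/K → total 2.68278×10⁻⁵ m/K
ΔT = g/(α₁L₁+α₂L₂) = 3.80×10⁻³ / 2.68278×10⁻⁵ = 141.64 K
T = 15.4 + 141.64 = 157.04 °C

T = 157 °C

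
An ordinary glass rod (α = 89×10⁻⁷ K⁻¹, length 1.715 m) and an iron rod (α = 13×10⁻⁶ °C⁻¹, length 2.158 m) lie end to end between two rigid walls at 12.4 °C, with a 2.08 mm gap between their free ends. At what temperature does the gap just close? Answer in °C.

T = 60.4 °C

α₁L₁ = 1.52635×10⁻⁵ m/K, α₂L₂ = 2.8054×10⁻⁵ m/K → total 4.33175×10⁻⁵ m/K
ΔT = g/(α₁L₁+α₂L₂) = 2.08×10⁻³ / 4.33175×10⁻⁵ = 48.018 K
T = 12.4 + 48.018 = 60.418 °C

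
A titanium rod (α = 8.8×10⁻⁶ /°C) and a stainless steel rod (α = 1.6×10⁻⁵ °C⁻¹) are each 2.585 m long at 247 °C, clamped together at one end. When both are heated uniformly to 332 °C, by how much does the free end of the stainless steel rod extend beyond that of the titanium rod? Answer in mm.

ΔT = 85 K
titanium: ΔL = 8.8×10⁻⁶ × 2.585 m × 85 = 1.9336×10⁻³ m = 1.9336 mm
stainless steel: ΔL = 1.6×10⁻⁵ × 2.585 m × 85 = 3.5156×10⁻³ m = 3.5156 mm
difference = 3.5156 − 1.9336 = 1.5820 mm

1.58 mm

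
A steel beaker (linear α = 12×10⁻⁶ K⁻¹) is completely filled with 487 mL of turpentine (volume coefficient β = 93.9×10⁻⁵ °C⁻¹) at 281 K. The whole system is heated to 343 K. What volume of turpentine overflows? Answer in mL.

27.3 mL

The beaker also expands: β_container ≈ 3α = 3.6×10⁻⁵ /K
Net overflow = V₀(β_liq − 3α_cont)ΔT
β − 3α = 9.39×10⁻⁴ − 3.6×10⁻⁵ = 9.03×10⁻⁴ /K; ΔT = 62 K
ΔV = 487 × 9.03×10⁻⁴ × 62 = 27.3 mL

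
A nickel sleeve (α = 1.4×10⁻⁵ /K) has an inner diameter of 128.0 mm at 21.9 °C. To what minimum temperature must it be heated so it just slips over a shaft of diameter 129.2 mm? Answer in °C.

T = 692 °C

Required Δd = 129.2 − 128.0 = 1.2 mm
Δd = αd₀ΔT ⇒ ΔT = Δd/(αd₀) = 1.2 / (1.4×10⁻⁵ × 128.0) = 669.64 K
T_min = 21.9 + 669.64 = 691.54 °C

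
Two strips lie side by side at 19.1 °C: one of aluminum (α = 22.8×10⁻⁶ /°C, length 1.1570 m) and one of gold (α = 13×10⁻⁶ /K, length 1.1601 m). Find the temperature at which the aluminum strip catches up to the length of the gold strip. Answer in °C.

Equal length when α₁L₁ΔT − α₂L₂ΔT = L₂ − L₁ = 3.10×10⁻³ m
α₁L₁ = 2.63796×10⁻⁵, α₂L₂ = 1.50813×10⁻⁵ → Δ(αL) = 1.12983×10⁻⁵ m/K
ΔT = 3.10×10⁻³ / 1.12983×10⁻⁵ = 274.378 K, so T = 19.1 + 274.378 = 293.478 °C

T = 293.5 °C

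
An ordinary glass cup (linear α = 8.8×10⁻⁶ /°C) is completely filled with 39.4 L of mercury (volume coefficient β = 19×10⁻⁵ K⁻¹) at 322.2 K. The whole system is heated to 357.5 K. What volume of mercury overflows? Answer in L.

The cup also expands: β_container ≈ 3α = 2.64×10⁻⁵ /K
Net overflow = V₀(β_liq − 3α_cont)ΔT
β − 3α = 1.90×10⁻⁴ − 2.64×10⁻⁵ = 1.636×10⁻⁴ /K; ΔT = 35.3 K
ΔV = 39.4 × 1.636×10⁻⁴ × 35.3 = 0.228 L

0.228 L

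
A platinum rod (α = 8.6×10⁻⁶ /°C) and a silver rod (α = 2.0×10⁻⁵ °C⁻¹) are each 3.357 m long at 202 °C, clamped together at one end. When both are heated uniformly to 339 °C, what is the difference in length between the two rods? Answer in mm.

ΔT = 137 K
platinum: ΔL = 8.6×10⁻⁶ × 3.357 m × 137 = 3.9552×10⁻³ m = 3.9552 mm
silver: ΔL = 2.0×10⁻⁵ × 3.357 m × 137 = 9.1982×10⁻³ m = 9.1982 mm
difference = 9.1982 − 3.9552 = 5.2430 mm

5.24 mm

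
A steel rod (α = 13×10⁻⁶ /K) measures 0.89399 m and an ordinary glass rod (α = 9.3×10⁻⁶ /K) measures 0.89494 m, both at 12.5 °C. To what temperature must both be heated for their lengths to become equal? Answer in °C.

T = 300.5 °C

L₁(1 + α₁ΔT) = L₂(1 + α₂ΔT) ⇒ ΔT = (L₂ − L₁)/(α₁L₁ − α₂L₂)
L₂ − L₁ = 0.89494 − 0.89399 = 9.50×10⁻⁴ m
α₁L₁ − α₂L₂ = 13×10⁻⁶×0.89399 − 9.3×10⁻⁶×0.89494 = 3.298928×10⁻⁶ m/K
ΔT = 9.50×10⁻⁴ / 3.298928×10⁻⁶ = 287.972 K
T = 12.5 + 287.972 = 300.472 °C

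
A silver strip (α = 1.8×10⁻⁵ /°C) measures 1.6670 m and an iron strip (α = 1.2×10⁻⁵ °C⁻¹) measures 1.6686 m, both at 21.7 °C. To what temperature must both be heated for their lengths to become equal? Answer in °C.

L₁(1 + α₁ΔT) = L₂(1 + α₂ΔT) ⇒ ΔT = (L₂ − L₁)/(α₁L₁ − α₂L₂)
L₂ − L₁ = 1.6686 − 1.6670 = 1.60×10⁻³ m
α₁L₁ − α₂L₂ = 1.8×10⁻⁵×1.6670 − 1.2×10⁻⁵×1.6686 = 9.9828×10⁻⁶ m/K
ΔT = 1.60×10⁻³ / 9.9828×10⁻⁶ = 160.276 K
T = 21.7 + 160.276 = 181.976 °C

T = 182.0 °C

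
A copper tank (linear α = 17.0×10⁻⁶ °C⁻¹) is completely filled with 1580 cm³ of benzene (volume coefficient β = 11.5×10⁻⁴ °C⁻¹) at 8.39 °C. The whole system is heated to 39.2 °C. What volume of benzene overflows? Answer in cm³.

The tank also expands: β_container ≈ 3α = 5.1×10⁻⁵ /K
Net overflow = V₀(β_liq − 3α_cont)ΔT
β − 3α = 1.15×10⁻³ − 5.1×10⁻⁵ = 1.099×10⁻³ /K; ΔT = 30.81 K
ΔV = 1580 × 1.099×10⁻³ × 30.81 = 53.5 cm³

53.5 cm³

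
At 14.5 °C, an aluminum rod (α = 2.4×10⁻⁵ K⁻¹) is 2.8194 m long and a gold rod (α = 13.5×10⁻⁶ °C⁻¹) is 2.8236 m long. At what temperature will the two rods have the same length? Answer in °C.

T = 156.6 °C

L₁(1 + α₁ΔT) = L₂(1 + α₂ΔT) ⇒ ΔT = (L₂ − L₁)/(α₁L₁ − α₂L₂)
L₂ − L₁ = 2.8236 − 2.8194 = 4.20×10⁻³ m
α₁L₁ − α₂L₂ = 2.4×10⁻⁵×2.8194 − 13.5×10⁻⁶×2.8236 = 2.9547×10⁻⁵ m/K
ΔT = 4.20×10⁻³ / 2.9547×10⁻⁵ = 142.146 K
T = 14.5 + 142.146 = 156.646 °C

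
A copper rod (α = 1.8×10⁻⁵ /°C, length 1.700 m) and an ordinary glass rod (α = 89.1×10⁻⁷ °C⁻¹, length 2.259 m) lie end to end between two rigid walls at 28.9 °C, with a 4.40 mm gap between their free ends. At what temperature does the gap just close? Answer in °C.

Gap closes when ΔL₁ + ΔL₂ = 4.40 mm = 4.40×10⁻³ m
(α₁L₁ + α₂L₂)ΔT = g
α₁L₁ + α₂L₂ = 1.8×10⁻⁵×1.700 + 89.1×10⁻⁷×2.259 = 5.072769×10⁻⁵ m/K
ΔT = 4.40×10⁻³ / 5.072769×10⁻⁵ = 86.74 K
T = 28.9 + 86.74 = 115.64 °C

T = 116 °C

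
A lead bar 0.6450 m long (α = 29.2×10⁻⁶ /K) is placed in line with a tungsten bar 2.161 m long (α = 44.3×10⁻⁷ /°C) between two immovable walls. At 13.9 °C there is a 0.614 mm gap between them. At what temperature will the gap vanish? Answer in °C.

Gap closes when ΔL₁ + ΔL₂ = 0.614 mm = 6.14×10⁻⁴ m
(α₁L₁ + α₂L₂)ΔT = g
α₁L₁ + α₂L₂ = 29.2×10⁻⁶×0.6450 + 44.3×10⁻⁷×2.161 = 2.840723×10⁻⁵ m/K
ΔT = 6.14×10⁻⁴ / 2.840723×10⁻⁵ = 21.614 K
T = 13.9 + 21.614 = 35.514 °C

T = 35.5 °C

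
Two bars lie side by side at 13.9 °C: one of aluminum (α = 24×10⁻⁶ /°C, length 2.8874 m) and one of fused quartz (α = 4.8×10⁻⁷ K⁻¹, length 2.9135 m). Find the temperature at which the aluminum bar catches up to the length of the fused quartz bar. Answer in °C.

L₁(1 + α₁ΔT) = L₂(1 + α₂ΔT) ⇒ ΔT = (L₂ − L₁)/(α₁L₁ − α₂L₂)
L₂ − L₁ = 2.9135 − 2.8874 = 2.61×10⁻² m
α₁L₁ − α₂L₂ = 24×10⁻⁶×2.8874 − 4.8×10⁻⁷×2.9135 = 6.789912×10⁻⁵ m/K
ΔT = 2.61×10⁻² / 6.789912×10⁻⁵ = 384.394 K
T = 13.9 + 384.394 = 398.294 °C

T = 398.3 °C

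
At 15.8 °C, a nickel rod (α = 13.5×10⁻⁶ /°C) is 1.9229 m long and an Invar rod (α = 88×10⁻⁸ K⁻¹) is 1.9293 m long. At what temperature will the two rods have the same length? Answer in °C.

T = 279.6 °C

Equal length when α₁L₁ΔT − α₂L₂ΔT = L₂ − L₁ = 6.40×10⁻³ m
α₁L₁ = 2.595915×10⁻⁵, α₂L₂ = 1.697784×10⁻⁶ → Δ(αL) = 2.4261366×10⁻⁵ m/K
ΔT = 6.40×10⁻³ / 2.4261366×10⁻⁵ = 263.794 K, so T = 15.8 + 263.794 = 279.594 °C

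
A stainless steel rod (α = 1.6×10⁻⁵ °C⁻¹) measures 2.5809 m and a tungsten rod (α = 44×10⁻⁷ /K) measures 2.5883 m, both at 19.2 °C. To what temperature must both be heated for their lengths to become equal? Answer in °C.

T = 266.6 °C

L₁(1 + α₁ΔT) = L₂(1 + α₂ΔT) ⇒ ΔT = (L₂ − L₁)/(α₁L₁ − α₂L₂)
L₂ − L₁ = 2.5883 − 2.5809 = 7.40×10⁻³ m
α₁L₁ − α₂L₂ = 1.6×10⁻⁵×2.5809 − 44×10⁻⁷×2.5883 = 2.990588×10⁻⁵ m/K
ΔT = 7.40×10⁻³ / 2.990588×10⁻⁵ = 247.443 K
T = 19.2 + 247.443 = 266.643 °C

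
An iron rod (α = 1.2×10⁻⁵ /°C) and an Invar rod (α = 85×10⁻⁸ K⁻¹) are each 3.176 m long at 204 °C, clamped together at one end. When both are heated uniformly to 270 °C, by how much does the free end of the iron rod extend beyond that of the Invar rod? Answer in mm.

ΔT = 66 K
iron: ΔL = 1.2×10⁻⁵ × 3.176 m × 66 = 2.5154×10⁻³ m = 2.5154 mm
Invar: ΔL = 85×10⁻⁸ × 3.176 m × 66 = 1.7817×10⁻⁴ m = 0.17817 mm
difference = 2.5154 − 0.17817 = 2.33723 mm

2.34 mm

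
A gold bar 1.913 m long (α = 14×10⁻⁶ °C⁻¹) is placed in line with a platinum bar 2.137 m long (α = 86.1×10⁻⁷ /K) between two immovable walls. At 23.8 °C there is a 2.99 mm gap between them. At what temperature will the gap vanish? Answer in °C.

T = 90.0 °C

α₁L₁ = 2.6782×10⁻⁵ m/K, α₂L₂ = 1.839957×10⁻⁵ m/K → total 4.518157×10⁻⁵ m/K
ΔT = g/(α₁L₁+α₂L₂) = 2.99×10⁻³ / 4.518157×10⁻⁵ = 66.177 K
T = 23.8 + 66.177 = 89.977 °C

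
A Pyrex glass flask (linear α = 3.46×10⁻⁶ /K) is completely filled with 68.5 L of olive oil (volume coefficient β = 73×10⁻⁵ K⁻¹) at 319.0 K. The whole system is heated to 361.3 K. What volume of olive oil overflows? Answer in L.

The flask also expands: β_container ≈ 3α = 1.038×10⁻⁵ /K
Net overflow = V₀(β_liq − 3α_cont)ΔT
β − 3α = 7.30×10⁻⁴ − 1.038×10⁻⁵ = 7.1962×10⁻⁴ /K; ΔT = 42.3 K
ΔV = 68.5 × 7.1962×10⁻⁴ × 42.3 = 2.09 L

2.09 L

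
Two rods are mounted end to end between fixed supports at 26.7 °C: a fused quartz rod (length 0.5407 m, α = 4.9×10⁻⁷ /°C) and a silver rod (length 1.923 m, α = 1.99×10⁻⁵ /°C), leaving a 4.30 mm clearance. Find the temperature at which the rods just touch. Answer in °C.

Gap closes when ΔL₁ + ΔL₂ = 4.30 mm = 4.30×10⁻³ m
(α₁L₁ + α₂L₂)ΔT = g
α₁L₁ + α₂L₂ = 4.9×10⁻⁷×0.5407 + 1.99×10⁻⁵×1.923 = 3.8532643×10⁻⁵ m/K
ΔT = 4.30×10⁻³ / 3.8532643×10⁻⁵ = 111.59 K
T = 26.7 + 111.59 = 138.29 °C

T = 138 °C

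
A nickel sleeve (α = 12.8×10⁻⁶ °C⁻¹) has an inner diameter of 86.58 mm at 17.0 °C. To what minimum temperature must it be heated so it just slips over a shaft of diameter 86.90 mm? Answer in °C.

Required Δd = 86.90 − 86.58 = 0.32 mm
Δd = αd₀ΔT ⇒ ΔT = Δd/(αd₀) = 0.32 / (12.8×10⁻⁶ × 86.58) = 288.75 K
T_min = 17.0 + 288.75 = 305.75 °C

T = 306 °C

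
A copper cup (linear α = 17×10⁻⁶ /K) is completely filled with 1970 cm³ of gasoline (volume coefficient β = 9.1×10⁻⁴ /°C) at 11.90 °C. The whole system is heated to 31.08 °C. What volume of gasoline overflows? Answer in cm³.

The cup also expands: β_container ≈ 3α = 5.1×10⁻⁵ /K
Net overflow = V₀(β_liq − 3α_cont)ΔT
β − 3α = 9.10×10⁻⁴ − 5.1×10⁻⁵ = 8.59×10⁻⁴ /K; ΔT = 19.18 K
ΔV = 1970 × 8.59×10⁻⁴ × 19.18 = 32.5 cm³

32.5 cm³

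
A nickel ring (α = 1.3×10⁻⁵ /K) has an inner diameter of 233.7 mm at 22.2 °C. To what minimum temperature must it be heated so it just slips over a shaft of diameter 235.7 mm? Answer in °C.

T = 681 °C

Required Δd = 235.7 − 233.7 = 2.0 mm
Δd = αd₀ΔT ⇒ ΔT = Δd/(αd₀) = 2.0 / (1.3×10⁻⁵ × 233.7) = 658.31 K
T_min = 22.2 + 658.31 = 680.51 °C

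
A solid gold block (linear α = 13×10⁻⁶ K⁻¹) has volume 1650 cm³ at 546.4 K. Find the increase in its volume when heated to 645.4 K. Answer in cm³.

ΔV = 6.37 cm³

Isotropic solid: β ≈ 3α = 3.9×10⁻⁵ /K; ΔT = 99.0 K
ΔV = 3αV₀ΔT = 3(13×10⁻⁶)(1650)(99.0) = 6.37 cm³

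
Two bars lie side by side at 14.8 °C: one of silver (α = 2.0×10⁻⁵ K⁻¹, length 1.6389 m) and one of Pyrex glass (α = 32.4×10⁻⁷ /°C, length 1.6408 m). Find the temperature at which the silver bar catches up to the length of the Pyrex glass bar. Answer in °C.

T = 83.99 °C

Equal length when α₁L₁ΔT − α₂L₂ΔT = L₂ − L₁ = 1.90×10⁻³ m
α₁L₁ = 3.2778×10⁻⁵, α₂L₂ = 5.316192×10⁻⁶ → Δ(αL) = 2.7461808×10⁻⁵ m/K
ΔT = 1.90×10⁻³ / 2.7461808×10⁻⁵ = 69.1870 K, so T = 14.8 + 69.1870 = 83.9870 °C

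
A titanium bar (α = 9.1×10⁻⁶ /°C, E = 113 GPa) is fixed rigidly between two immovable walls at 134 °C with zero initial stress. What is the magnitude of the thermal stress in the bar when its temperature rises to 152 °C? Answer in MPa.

Fully constrained: the free strain ε = αΔT is blocked, so σ = Eε = EαΔT.
|ΔT| = 18 K
σ = 113×10⁹ × 9.1×10⁻⁶ × 18 = 1.85×10⁷ Pa

σ = 18.5 MPa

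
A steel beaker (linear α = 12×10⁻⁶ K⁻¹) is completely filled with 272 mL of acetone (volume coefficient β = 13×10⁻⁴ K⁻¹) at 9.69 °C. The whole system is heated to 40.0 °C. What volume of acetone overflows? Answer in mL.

The beaker also expands: β_container ≈ 3α = 3.6×10⁻⁵ /K
Net overflow = V₀(β_liq − 3α_cont)ΔT
β − 3α = 1.30×10⁻³ − 3.6×10⁻⁵ = 1.264×10⁻³ /K; ΔT = 30.31 K
ΔV = 272 × 1.264×10⁻³ × 30.31 = 10.4 mL

10.4 mL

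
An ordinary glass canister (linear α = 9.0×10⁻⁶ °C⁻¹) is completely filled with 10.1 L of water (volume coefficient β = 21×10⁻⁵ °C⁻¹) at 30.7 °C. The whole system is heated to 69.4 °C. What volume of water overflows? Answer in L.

The canister also expands: β_container ≈ 3α = 2.7×10⁻⁵ /K
Net overflow = V₀(β_liq − 3α_cont)ΔT
β − 3α = 2.10×10⁻⁴ − 2.7×10⁻⁵ = 1.83×10⁻⁴ /K; ΔT = 38.7 K
ΔV = 10.1 × 1.83×10⁻⁴ × 38.7 = 0.0715 L

0.0715 L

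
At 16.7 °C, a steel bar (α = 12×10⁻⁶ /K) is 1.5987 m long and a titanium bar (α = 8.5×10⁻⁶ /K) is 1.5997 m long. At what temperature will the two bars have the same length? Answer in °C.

L₁(1 + α₁ΔT) = L₂(1 + α₂ΔT) ⇒ ΔT = (L₂ − L₁)/(α₁L₁ − α₂L₂)
L₂ − L₁ = 1.5997 − 1.5987 = 1.00×10⁻³ m
α₁L₁ − α₂L₂ = 12×10⁻⁶×1.5987 − 8.5×10⁻⁶×1.5997 = 5.58695×10⁻⁶ m/K
ΔT = 1.00×10⁻³ / 5.58695×10⁻⁶ = 178.989 K
T = 16.7 + 178.989 = 195.689 °C

T = 195.7 °C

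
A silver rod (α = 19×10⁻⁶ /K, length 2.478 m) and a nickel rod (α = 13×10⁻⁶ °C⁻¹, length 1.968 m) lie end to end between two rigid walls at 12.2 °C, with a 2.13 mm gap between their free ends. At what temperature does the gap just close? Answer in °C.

T = 41.5 °C

α₁L₁ = 4.7082×10⁻⁵ m/K, α₂L₂ = 2.5584×10⁻⁵ m/K → total 7.2666×10⁻⁵ m/K
ΔT = g/(α₁L₁+α₂L₂) = 2.13×10⁻³ / 7.2666×10⁻⁵ = 29.312 K
T = 12.2 + 29.312 = 41.512 °C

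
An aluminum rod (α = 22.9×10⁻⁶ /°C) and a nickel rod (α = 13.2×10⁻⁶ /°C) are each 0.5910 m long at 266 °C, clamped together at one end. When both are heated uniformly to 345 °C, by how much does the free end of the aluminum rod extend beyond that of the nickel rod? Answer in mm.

0.453 mm

ΔT = 79 K
aluminum: ΔL = 22.9×10⁻⁶ × 0.5910 m × 79 = 1.0692×10⁻³ m = 1.0692 mm
nickel: ΔL = 13.2×10⁻⁶ × 0.5910 m × 79 = 6.1629×10⁻⁴ m = 0.61629 mm
difference = 1.0692 − 0.61629 = 0.45291 mm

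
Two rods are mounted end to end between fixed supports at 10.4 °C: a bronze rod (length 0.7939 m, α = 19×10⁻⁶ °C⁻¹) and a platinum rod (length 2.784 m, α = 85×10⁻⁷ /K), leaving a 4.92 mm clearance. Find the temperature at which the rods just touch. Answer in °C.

α₁L₁ = 1.50841×10⁻⁵ m/K, α₂L₂ = 2.3664×10⁻⁵ m/K → total 3.87481×10⁻⁵ m/K
ΔT = g/(α₁L₁+α₂L₂) = 4.92×10⁻³ / 3.87481×10⁻⁵ = 126.97 K
T = 10.4 + 126.97 = 137.37 °C

T = 137 °C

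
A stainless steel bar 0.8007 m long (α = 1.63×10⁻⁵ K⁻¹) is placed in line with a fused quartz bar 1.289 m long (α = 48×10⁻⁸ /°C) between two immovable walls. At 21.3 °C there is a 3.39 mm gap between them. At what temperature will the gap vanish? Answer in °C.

α₁L₁ = 1.305141×10⁻⁵ m/K, α₂L₂ = 6.1872×10⁻⁷ m/K → total 1.367013×10⁻⁵ m/K
ΔT = g/(α₁L₁+α₂L₂) = 3.39×10⁻³ / 1.367013×10⁻⁵ = 247.99 K
T = 21.3 + 247.99 = 269.29 °C

T = 269 °C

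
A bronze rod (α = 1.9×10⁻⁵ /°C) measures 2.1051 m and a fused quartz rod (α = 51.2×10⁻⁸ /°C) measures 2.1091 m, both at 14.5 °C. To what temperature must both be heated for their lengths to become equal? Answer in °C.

T = 117.3 °C

L₁(1 + α₁ΔT) = L₂(1 + α₂ΔT) ⇒ ΔT = (L₂ − L₁)/(α₁L₁ − α₂L₂)
L₂ − L₁ = 2.1091 − 2.1051 = 4.00×10⁻³ m
α₁L₁ − α₂L₂ = 1.9×10⁻⁵×2.1051 − 51.2×10⁻⁸×2.1091 = 3.89170408×10⁻⁵ m/K
ΔT = 4.00×10⁻³ / 3.89170408×10⁻⁵ = 102.783 K
T = 14.5 + 102.783 = 117.283 °C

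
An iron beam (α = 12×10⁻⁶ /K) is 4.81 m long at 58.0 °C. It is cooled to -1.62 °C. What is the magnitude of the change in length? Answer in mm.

|ΔT| = |-1.62 − 58.0| = 59.62 K
ΔL = αL₀ΔT = (12×10⁻⁶)(4.81)(59.62) = 3.44×10⁻³ m

ΔL = 3.44 mm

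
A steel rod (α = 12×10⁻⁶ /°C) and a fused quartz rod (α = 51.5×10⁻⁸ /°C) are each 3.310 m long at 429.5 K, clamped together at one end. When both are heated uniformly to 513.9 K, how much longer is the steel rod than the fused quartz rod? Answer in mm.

ΔT = 84.4 K
steel: ΔL = 12×10⁻⁶ × 3.310 m × 84.4 = 3.3524×10⁻³ m = 3.3524 mm
fused quartz: ΔL = 51.5×10⁻⁸ × 3.310 m × 84.4 = 1.4387×10⁻⁴ m = 0.14387 mm
difference = 3.3524 − 0.14387 = 3.20853 mm

3.21 mm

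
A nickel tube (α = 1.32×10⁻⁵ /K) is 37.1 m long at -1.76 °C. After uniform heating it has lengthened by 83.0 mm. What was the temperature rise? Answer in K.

ΔL = αL₀ΔT ⇒ ΔT = ΔL / (αL₀)
ΔT = 83.0×10⁻³ m / (1.32×10⁻⁵ × 37.1 m) = 169.48 K

ΔT = 169 K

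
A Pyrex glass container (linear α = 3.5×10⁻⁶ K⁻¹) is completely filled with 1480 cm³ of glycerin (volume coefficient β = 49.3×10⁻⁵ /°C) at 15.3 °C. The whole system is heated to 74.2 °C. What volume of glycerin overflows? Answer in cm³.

42.1 cm³

The container also expands: β_container ≈ 3α = 1.05×10⁻⁵ /K
Net overflow = V₀(β_liq − 3α_cont)ΔT
β − 3α = 4.93×10⁻⁴ − 1.05×10⁻⁵ = 4.825×10⁻⁴ /K; ΔT = 58.9 K
ΔV = 1480 × 4.825×10⁻⁴ × 58.9 = 42.1 cm³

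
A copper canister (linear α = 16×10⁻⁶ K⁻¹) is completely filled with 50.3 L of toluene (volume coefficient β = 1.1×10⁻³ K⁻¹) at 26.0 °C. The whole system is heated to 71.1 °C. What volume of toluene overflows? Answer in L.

The canister also expands: β_container ≈ 3α = 4.8×10⁻⁵ /K
Net overflow = V₀(β_liq − 3α_cont)ΔT
β − 3α = 1.10×10⁻³ − 4.8×10⁻⁵ = 1.052×10⁻³ /K; ΔT = 45.1 K
ΔV = 50.3 × 1.052×10⁻³ × 45.1 = 2.39 L

2.39 L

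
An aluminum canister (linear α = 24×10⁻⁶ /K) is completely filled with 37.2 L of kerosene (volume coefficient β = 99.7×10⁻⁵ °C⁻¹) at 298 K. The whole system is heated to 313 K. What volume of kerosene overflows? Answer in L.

The canister also expands: β_container ≈ 3α = 7.2×10⁻⁵ /K
Net overflow = V₀(β_liq − 3α_cont)ΔT
β − 3α = 9.97×10⁻⁴ − 7.2×10⁻⁵ = 9.25×10⁻⁴ /K; ΔT = 15 K
ΔV = 37.2 × 9.25×10⁻⁴ × 15 = 0.516 L

0.516 L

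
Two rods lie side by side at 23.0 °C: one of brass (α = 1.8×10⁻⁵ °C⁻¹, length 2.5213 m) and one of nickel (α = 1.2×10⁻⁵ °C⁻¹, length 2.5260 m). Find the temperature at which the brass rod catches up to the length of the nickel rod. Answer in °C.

Equal length when α₁L₁ΔT − α₂L₂ΔT = L₂ − L₁ = 4.70×10⁻³ m
α₁L₁ = 4.53834×10⁻⁵, α₂L₂ = 3.0312×10⁻⁵ → Δ(αL) = 1.50714×10⁻⁵ m/K
ΔT = 4.70×10⁻³ / 1.50714×10⁻⁵ = 311.849 K, so T = 23.0 + 311.849 = 334.849 °C

T = 334.8 °C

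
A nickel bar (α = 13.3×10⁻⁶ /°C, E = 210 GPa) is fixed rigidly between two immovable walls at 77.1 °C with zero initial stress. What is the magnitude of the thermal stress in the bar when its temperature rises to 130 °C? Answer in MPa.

σ = 148 MPa

Fully constrained: the free strain ε = αΔT is blocked, so σ = Eε = EαΔT.
|ΔT| = 52.9 K
σ = 210×10⁹ × 13.3×10⁻⁶ × 52.9 = 1.48×10⁸ Pa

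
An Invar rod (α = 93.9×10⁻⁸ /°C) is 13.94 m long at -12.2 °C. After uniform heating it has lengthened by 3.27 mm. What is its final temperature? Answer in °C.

ΔL = αL₀ΔT ⇒ ΔT = ΔL / (αL₀)
ΔT = 3.27×10⁻³ m / (93.9×10⁻⁸ × 13.94 m) = 249.82 K
T = -12.2 + 249.82 = 237.62 °C

T = 238 °C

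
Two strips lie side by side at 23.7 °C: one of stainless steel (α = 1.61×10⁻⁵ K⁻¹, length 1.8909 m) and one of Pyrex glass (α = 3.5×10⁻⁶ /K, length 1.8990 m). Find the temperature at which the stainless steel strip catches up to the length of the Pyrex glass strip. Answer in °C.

Equal length when α₁L₁ΔT − α₂L₂ΔT = L₂ − L₁ = 8.10×10⁻³ m
α₁L₁ = 3.044349×10⁻⁵, α₂L₂ = 6.6465×10⁻⁶ → Δ(αL) = 2.379699×10⁻⁵ m/K
ΔT = 8.10×10⁻³ / 2.379699×10⁻⁵ = 340.379 K, so T = 23.7 + 340.379 = 364.079 °C

T = 364.1 °C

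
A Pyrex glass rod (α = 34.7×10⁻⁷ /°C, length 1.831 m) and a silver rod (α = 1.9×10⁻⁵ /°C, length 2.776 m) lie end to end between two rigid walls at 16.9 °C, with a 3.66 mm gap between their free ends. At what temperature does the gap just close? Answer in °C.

α₁L₁ = 6.35357×10⁻⁶ m/K, α₂L₂ = 5.2744×10⁻⁵ m/K → total 5.909757×10⁻⁵ m/K
ΔT = g/(α₁L₁+α₂L₂) = 3.66×10⁻³ / 5.909757×10⁻⁵ = 61.931 K
T = 16.9 + 61.931 = 78.831 °C

T = 78.8 °C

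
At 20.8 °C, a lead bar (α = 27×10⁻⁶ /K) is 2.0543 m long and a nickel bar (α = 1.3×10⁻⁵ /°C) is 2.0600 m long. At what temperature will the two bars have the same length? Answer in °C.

Equal length when α₁L₁ΔT − α₂L₂ΔT = L₂ − L₁ = 5.70×10⁻³ m
α₁L₁ = 5.54661×10⁻⁵, α₂L₂ = 2.678×10⁻⁵ → Δ(αL) = 2.86861×10⁻⁵ m/K
ΔT = 5.70×10⁻³ / 2.86861×10⁻⁵ = 198.703 K, so T = 20.8 + 198.703 = 219.503 °C

T = 219.5 °C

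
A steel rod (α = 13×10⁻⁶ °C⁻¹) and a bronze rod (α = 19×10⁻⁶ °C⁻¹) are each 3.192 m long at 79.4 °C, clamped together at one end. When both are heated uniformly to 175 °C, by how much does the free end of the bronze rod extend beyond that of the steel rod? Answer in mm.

1.83 mm

ΔT = 95.6 K
steel: ΔL = 13×10⁻⁶ × 3.192 m × 95.6 = 3.9670×10⁻³ m = 3.9670 mm
bronze: ΔL = 19×10⁻⁶ × 3.192 m × 95.6 = 5.7979×10⁻³ m = 5.7979 mm
difference = 5.7979 − 3.9670 = 1.8309 mm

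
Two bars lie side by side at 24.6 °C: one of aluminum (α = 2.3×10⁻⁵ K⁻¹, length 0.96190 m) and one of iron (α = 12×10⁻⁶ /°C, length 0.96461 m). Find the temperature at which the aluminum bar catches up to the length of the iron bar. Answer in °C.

T = 281.5 °C

L₁(1 + α₁ΔT) = L₂(1 + α₂ΔT) ⇒ ΔT = (L₂ − L₁)/(α₁L₁ − α₂L₂)
L₂ − L₁ = 0.96461 − 0.96190 = 2.71×10⁻³ m
α₁L₁ − α₂L₂ = 2.3×10⁻⁵×0.96190 − 12×10⁻⁶×0.96461 = 1.054838×10⁻⁵ m/K
ΔT = 2.71×10⁻³ / 1.054838×10⁻⁵ = 256.911 K
T = 24.6 + 256.911 = 281.511 °C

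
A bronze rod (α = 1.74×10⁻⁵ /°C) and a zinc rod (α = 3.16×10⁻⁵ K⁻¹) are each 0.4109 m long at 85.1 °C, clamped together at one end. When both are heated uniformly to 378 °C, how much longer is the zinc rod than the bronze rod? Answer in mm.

ΔT = 292.9 K
bronze: ΔL = 1.74×10⁻⁵ × 0.4109 m × 292.9 = 2.0941×10⁻³ m = 2.0941 mm
zinc: ΔL = 3.16×10⁻⁵ × 0.4109 m × 292.9 = 3.8031×10⁻³ m = 3.8031 mm
difference = 3.8031 − 2.0941 = 1.7090 mm

1.71 mm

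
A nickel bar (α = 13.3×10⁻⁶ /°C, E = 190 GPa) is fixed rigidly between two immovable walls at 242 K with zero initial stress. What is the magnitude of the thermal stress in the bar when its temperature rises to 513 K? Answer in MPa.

Fully constrained: the free strain ε = αΔT is blocked, so σ = Eε = EαΔT.
|ΔT| = 271 K
σ = 190×10⁹ × 13.3×10⁻⁶ × 271 = 6.85×10⁸ Pa

σ = 685 MPa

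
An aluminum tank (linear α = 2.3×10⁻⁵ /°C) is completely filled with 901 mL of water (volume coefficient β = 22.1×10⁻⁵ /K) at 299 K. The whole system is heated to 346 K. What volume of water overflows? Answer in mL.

The tank also expands: β_container ≈ 3α = 6.9×10⁻⁵ /K
Net overflow = V₀(β_liq − 3α_cont)ΔT
β − 3α = 2.21×10⁻⁴ − 6.9×10⁻⁵ = 1.52×10⁻⁴ /K; ΔT = 47 K
ΔV = 901 × 1.52×10⁻⁴ × 47 = 6.44 mL

6.44 mL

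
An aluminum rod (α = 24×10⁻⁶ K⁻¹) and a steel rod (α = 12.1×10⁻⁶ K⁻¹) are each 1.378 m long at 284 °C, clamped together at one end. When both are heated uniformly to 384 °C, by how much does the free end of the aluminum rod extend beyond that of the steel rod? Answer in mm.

1.64 mm

ΔT = 100 K
aluminum: ΔL = 24×10⁻⁶ × 1.378 m × 100 = 3.3072×10⁻³ m = 3.3072 mm
steel: ΔL = 12.1×10⁻⁶ × 1.378 m × 100 = 1.6674×10⁻³ m = 1.6674 mm
difference = 3.3072 − 1.6674 = 1.6398 mm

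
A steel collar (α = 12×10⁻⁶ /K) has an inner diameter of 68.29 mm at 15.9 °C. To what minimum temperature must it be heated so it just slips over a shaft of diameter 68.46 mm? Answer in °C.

T = 223 °C

Required Δd = 68.46 − 68.29 = 0.17 mm
Δd = αd₀ΔT ⇒ ΔT = Δd/(αd₀) = 0.17 / (12×10⁻⁶ × 68.29) = 207.45 K
T_min = 15.9 + 207.45 = 223.35 °C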